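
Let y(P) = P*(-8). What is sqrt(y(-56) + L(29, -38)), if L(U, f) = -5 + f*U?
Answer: I*sqrt(659) ≈ 25.671*I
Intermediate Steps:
y(P) = -8*P
L(U, f) = -5 + U*f
sqrt(y(-56) + L(29, -38)) = sqrt(-8*(-56) + (-5 + 29*(-38))) = sqrt(448 + (-5 - 1102)) = sqrt(448 - 1107) = sqrt(-659) = I*sqrt(659)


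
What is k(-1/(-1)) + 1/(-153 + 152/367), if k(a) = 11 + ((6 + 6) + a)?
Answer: 1343609/55999 ≈ 23.993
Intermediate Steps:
k(a) = 23 + a (k(a) = 11 + (12 + a) = 23 + a)
k(-1/(-1)) + 1/(-153 + 152/367) = (23 - 1/(-1)) + 1/(-153 + 152/367) = (23 - 1*(-1)) + 1/(-153 + 152*(1/367)) = (23 + 1) + 1/(-153 + 152/367) = 24 + 1/(-55999/367) = 24 - 367/55999 = 1343609/55999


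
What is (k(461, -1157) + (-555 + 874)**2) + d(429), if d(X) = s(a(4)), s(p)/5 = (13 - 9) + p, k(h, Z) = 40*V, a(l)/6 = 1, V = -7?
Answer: 101531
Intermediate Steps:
a(l) = 6 (a(l) = 6*1 = 6)
k(h, Z) = -280 (k(h, Z) = 40*(-7) = -280)
s(p) = 20 + 5*p (s(p) = 5*((13 - 9) + p) = 5*(4 + p) = 20 + 5*p)
d(X) = 50 (d(X) = 20 + 5*6 = 20 + 30 = 50)
(k(461, -1157) + (-555 + 874)**2) + d(429) = (-280 + (-555 + 874)**2) + 50 = (-280 + 319**2) + 50 = (-280 + 101761) + 50 = 101481 + 50 = 101531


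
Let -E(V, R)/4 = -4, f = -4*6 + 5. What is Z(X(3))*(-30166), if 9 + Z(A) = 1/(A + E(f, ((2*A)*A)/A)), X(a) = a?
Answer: 5128220/19 ≈ 2.6991e+5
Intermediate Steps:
f = -19 (f = -24 + 5 = -19)
E(V, R) = 16 (E(V, R) = -4*(-4) = 16)
Z(A) = -9 + 1/(16 + A) (Z(A) = -9 + 1/(A + 16) = -9 + 1/(16 + A))
Z(X(3))*(-30166) = ((-143 - 9*3)/(16 + 3))*(-30166) = ((-143 - 27)/19)*(-30166) = ((1/19)*(-170))*(-30166) = -170/19*(-30166) = 5128220/19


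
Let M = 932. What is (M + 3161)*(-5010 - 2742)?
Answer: -31728936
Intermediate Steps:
(M + 3161)*(-5010 - 2742) = (932 + 3161)*(-5010 - 2742) = 4093*(-7752) = -31728936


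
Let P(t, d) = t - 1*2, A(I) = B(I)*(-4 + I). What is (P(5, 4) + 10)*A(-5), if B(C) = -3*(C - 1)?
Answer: -2106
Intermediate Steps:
B(C) = 3 - 3*C (B(C) = -3*(-1 + C) = 3 - 3*C)
A(I) = (-4 + I)*(3 - 3*I) (A(I) = (3 - 3*I)*(-4 + I) = (-4 + I)*(3 - 3*I))
P(t, d) = -2 + t (P(t, d) = t - 2 = -2 + t)
(P(5, 4) + 10)*A(-5) = ((-2 + 5) + 10)*(-3*(-1 - 5)*(-4 - 5)) = (3 + 10)*(-3*(-6)*(-9)) = 13*(-162) = -2106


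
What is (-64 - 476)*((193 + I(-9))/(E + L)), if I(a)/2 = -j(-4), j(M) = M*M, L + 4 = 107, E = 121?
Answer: -3105/8 ≈ -388.13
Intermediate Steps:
L = 103 (L = -4 + 107 = 103)
j(M) = M**2
I(a) = -32 (I(a) = 2*(-1*(-4)**2) = 2*(-1*16) = 2*(-16) = -32)
(-64 - 476)*((193 + I(-9))/(E + L)) = (-64 - 476)*((193 - 32)/(121 + 103)) = -86940/224 = -540*23/32 = -3105/8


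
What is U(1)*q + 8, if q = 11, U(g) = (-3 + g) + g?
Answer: -3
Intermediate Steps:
U(g) = -3 + 2*g
U(1)*q + 8 = (-3 + 2*1)*11 + 8 = (-3 + 2)*11 + 8 = -1*11 + 8 = -11 + 8 = -3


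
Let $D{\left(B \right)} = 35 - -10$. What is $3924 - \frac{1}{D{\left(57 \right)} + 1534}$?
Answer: $\frac{6195995}{1579} \approx 3924.0$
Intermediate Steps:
$D{\left(B \right)} = 45$ ($D{\left(B \right)} = 35 + 10 = 45$)
$3924 - \frac{1}{D{\left(57 \right)} + 1534} = 3924 - \frac{1}{45 + 1534} = 3924 - \frac{1}{1579} = \frac{6195995}{1579}$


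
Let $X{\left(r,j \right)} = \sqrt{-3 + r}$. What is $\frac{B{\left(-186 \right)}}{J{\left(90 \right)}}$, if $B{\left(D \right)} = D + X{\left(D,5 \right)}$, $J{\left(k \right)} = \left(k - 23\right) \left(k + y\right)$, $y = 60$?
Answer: $- \frac{31}{1675} + \frac{i \sqrt{21}}{3350} \approx -0.018507 + 0.0013679 i$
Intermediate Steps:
$J{\left(k \right)} = \left(-23 + k\right) \left(60 + k\right)$ ($J{\left(k \right)} = \left(k - 23\right) \left(k + 60\right) = \left(-23 + k\right) \left(60 + k\right)$)
$B{\left(D \right)} = D + \sqrt{-3 + D}$
$\frac{B{\left(-186 \right)}}{J{\left(90 \right)}} = \frac{-186 + \sqrt{-3 - 186}}{-1380 + 90^{2} + 37 \cdot 90} = \frac{-186 + \sqrt{-189}}{-1380 + 8100 + 3330} = \frac{-186 + 3 i \sqrt{21}}{10050} = \left(-186 + 3 i \sqrt{21}\right) \frac{1}{10050} = - \frac{31}{1675} + \frac{i \sqrt{21}}{3350}$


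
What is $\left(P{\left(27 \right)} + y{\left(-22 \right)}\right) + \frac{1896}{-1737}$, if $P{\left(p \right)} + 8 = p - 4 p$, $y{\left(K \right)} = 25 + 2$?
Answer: $- \frac{36530}{579} \approx -63.092$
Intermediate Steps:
$y{\left(K \right)} = 27$
$P{\left(p \right)} = -8 - 3 p$ ($P{\left(p \right)} = -8 + \left(p - 4 p\right) = -8 - 3 p$)
$\left(P{\left(27 \right)} + y{\left(-22 \right)}\right) + \frac{1896}{-1737} = \left(\left(-8 - 81\right) + 27\right) + \frac{1896}{-1737} = \left(\left(-8 - 81\right) + 27\right) + 1896 \left(- \frac{1}{1737}\right) = \left(-89 + 27\right) - \frac{632}{579} = -62 - \frac{632}{579} = - \frac{36530}{579}$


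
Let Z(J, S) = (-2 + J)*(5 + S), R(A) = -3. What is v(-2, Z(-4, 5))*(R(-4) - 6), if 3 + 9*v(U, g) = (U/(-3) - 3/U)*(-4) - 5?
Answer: 50/3 ≈ 16.667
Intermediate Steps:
v(U, g) = -8/9 + 4/(3*U) + 4*U/27 (v(U, g) = -⅓ + ((U/(-3) - 3/U)*(-4) - 5)/9 = -⅓ + ((U*(-⅓) - 3/U)*(-4) - 5)/9 = -⅓ + ((-U/3 - 3/U)*(-4) - 5)/9 = -⅓ + ((-3/U - U/3)*(-4) - 5)/9 = -⅓ + ((12/U + 4*U/3) - 5)/9 = -⅓ + (-5 + 12/U + 4*U/3)/9 = -⅓ + (-5/9 + 4/(3*U) + 4*U/27) = -8/9 + 4/(3*U) + 4*U/27)
v(-2, Z(-4, 5))*(R(-4) - 6) = ((4/27)*(9 - 2*(-6 - 2))/(-2))*(-3 - 6) = ((4/27)*(-½)*(9 - 2*(-8)))*(-9) = ((4/27)*(-½)*(9 + 16))*(-9) = ((4/27)*(-½)*25)*(-9) = -50/27*(-9) = 50/3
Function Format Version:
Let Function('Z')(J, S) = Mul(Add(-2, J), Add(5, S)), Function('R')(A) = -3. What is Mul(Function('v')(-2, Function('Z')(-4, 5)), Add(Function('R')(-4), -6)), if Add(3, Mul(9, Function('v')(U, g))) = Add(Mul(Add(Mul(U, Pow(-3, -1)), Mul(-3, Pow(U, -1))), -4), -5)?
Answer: Rational(50, 3) ≈ 16.667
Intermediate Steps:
Function('v')(U, g) = Add(Rational(-8, 9), Mul(Rational(4, 3), Pow(U, -1)), Mul(Rational(4, 27), U)) (Function('v')(U, g) = Add(Rational(-1, 3), Mul(Rational(1, 9), Add(Mul(Add(Mul(U, Pow(-3, -1)), Mul(-3, Pow(U, -1))), -4), -5))) = Add(Rational(-1, 3), Mul(Rational(1, 9), Add(Mul(Add(Mul(U, Rational(-1, 3)), Mul(-3, Pow(U, -1))), -4), -5))) = Add(Rational(-1, 3), Mul(Rational(1, 9), Add(Mul(Add(Mul(Rational(-1, 3), U), Mul(-3, Pow(U, -1))), -4), -5))) = Add(Rational(-1, 3), Mul(Rational(1, 9), Add(Mul(Add(Mul(-3, Pow(U, -1)), Mul(Rational(-1, 3), U)), -4), -5))) = Add(Rational(-1, 3), Mul(Rational(1, 9), Add(Add(Mul(12, Pow(U, -1)), Mul(Rational(4, 3), U)), -5))) = Add(Rational(-1, 3), Mul(Rational(1, 9), Add(-5, Mul(12, Pow(U, -1)), Mul(Rational(4, 3), U)))) = Add(Rational(-1, 3), Add(Rational(-5, 9), Mul(Rational(4, 3), Pow(U, -1)), Mul(Rational(4, 27), U))) = Add(Rational(-8, 9), Mul(Rational(4, 3), Pow(U, -1)), Mul(Rational(4, 27), U)))
Mul(Function('v')(-2, Function('Z')(-4, 5)), Add(Function('R')(-4), -6)) = Mul(Mul(Rational(4, 27), Pow(-2, -1), Add(9, Mul(-2, Add(-6, -2)))), Add(-3, -6)) = Mul(Mul(Rational(4, 27), Rational(-1, 2), Add(9, Mul(-2, -8))), -9) = Mul(Mul(Rational(4, 27), Rational(-1, 2), Add(9, 16)), -9) = Mul(Mul(Rational(4, 27), Rational(-1, 2), 25), -9) = Mul(Rational(-50, 27), -9) = Rational(50, 3)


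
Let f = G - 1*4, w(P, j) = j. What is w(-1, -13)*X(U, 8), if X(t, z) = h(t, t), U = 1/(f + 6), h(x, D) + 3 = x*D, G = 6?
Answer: 2483/64 ≈ 38.797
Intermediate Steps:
h(x, D) = -3 + D*x (h(x, D) = -3 + x*D = -3 + D*x)
f = 2 (f = 6 - 1*4 = 6 - 4 = 2)
U = 1/8 (U = 1/(2 + 6) = 1/8 ≈ 0.12500)
X(t, z) = -3 + t**2 (X(t, z) = -3 + t*t = -3 + t**2)
w(-1, -13)*X(U, 8) = -13*(-3 + (1/8)**2) = -13*(-3 + 1/64) = -13*(-191/64) = 2483/64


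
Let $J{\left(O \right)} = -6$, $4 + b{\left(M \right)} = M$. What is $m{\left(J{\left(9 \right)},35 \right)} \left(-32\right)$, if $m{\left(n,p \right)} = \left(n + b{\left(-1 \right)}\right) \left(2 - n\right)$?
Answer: $2816$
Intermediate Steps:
$b{\left(M \right)} = -4 + M$
$m{\left(n,p \right)} = \left(-5 + n\right) \left(2 - n\right)$ ($m{\left(n,p \right)} = \left(n - 5\right) \left(2 - n\right) = \left(-5 + n\right) \left(2 - n\right)$)
$m{\left(J{\left(9 \right)},35 \right)} \left(-32\right) = \left(-10 - \left(-6\right)^{2} + 7 \left(-6\right)\right) \left(-32\right) = \left(-10 - 36 - 42\right) \left(-32\right) = \left(-88\right) \left(-32\right) = 2816$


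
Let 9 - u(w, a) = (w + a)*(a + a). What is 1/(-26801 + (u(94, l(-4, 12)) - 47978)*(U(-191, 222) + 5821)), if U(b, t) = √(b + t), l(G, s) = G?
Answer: -275063230/75659711291524869 + 47249*√31/75659711291524869 ≈ -3.6321e-9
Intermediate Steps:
u(w, a) = 9 - 2*a*(a + w) (u(w, a) = 9 - (w + a)*(a + a) = 9 - (a + w)*2*a = 9 - 2*a*(a + w))
1/(-26801 + (u(94, l(-4, 12)) - 47978)*(U(-191, 222) + 5821)) = 1/(-26801 + ((9 - 2*(-4)² - 2*(-4)*94) - 47978)*(√(-191 + 222) + 5821)) = 1/(-26801 + ((9 - 2*16 + 752) - 47978)*(√31 + 5821)) = 1/(-26801 + ((9 - 32 + 752) - 47978)*(5821 + √31)) = 1/(-26801 + (729 - 47978)*(5821 + √31)) = 1/(-26801 - 47249*(5821 + √31)) = 1/(-26801 + (-275036429 - 47249*√31)) = 1/(-275063230 - 47249*√31)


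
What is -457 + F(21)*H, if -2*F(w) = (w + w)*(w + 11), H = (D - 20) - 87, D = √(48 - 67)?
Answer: 71447 - 672*I*√19 ≈ 71447.0 - 2929.2*I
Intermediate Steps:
D = I*√19 (D = √(-19) = I*√19 ≈ 4.3589*I)
H = -107 + I*√19 (H = (I*√19 - 20) - 87 = (-20 + I*√19) - 87 = -107 + I*√19 ≈ -107.0 + 4.3589*I)
F(w) = -w*(11 + w) (F(w) = -(w + w)*(w + 11)/2 = -2*w*(11 + w)/2 = -w*(11 + w))
-457 + F(21)*H = -457 + (-1*21*(11 + 21))*(-107 + I*√19) = -457 + (-1*21*32)*(-107 + I*√19) = -457 - 672*(-107 + I*√19) = -457 + (71904 - 672*I*√19) = 71447 - 672*I*√19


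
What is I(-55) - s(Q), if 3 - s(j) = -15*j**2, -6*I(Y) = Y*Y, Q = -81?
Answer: -593533/6 ≈ -98922.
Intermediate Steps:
I(Y) = -Y**2/6 (I(Y) = -Y*Y/6 = -Y**2/6)
s(j) = 3 + 15*j**2 (s(j) = 3 - (-15)*j**2 = 3 + 15*j**2)
I(-55) - s(Q) = -1/6*(-55)**2 - (3 + 15*(-81)**2) = -1/6*3025 - (3 + 15*6561) = -3025/6 - (3 + 98415) = -3025/6 - 1*98418 = -3025/6 - 98418 = -593533/6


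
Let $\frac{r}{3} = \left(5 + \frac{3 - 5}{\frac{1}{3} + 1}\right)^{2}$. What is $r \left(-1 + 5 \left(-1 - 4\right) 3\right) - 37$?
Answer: $-2830$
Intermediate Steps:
$r = \frac{147}{4}$ ($r = 3 \left(5 + \frac{3 - 5}{\frac{1}{3} + 1}\right)^{2} = 3 \left(5 - \frac{2}{\frac{1}{3} + 1}\right)^{2} = 3 \left(5 - \frac{2}{\frac{4}{3}}\right)^{2} = 3 \left(5 - \frac{3}{2}\right)^{2} = 3 \left(\frac{7}{2}\right)^{2} = 3 \cdot \frac{49}{4} = \frac{147}{4} \approx 36.75$)
$r \left(-1 + 5 \left(-1 - 4\right) 3\right) - 37 = \frac{147 \left(-1 + 5 \left(-1 - 4\right) 3\right)}{4} - 37 = \frac{147 \left(-1 + 5 \left(\left(-5\right) 3\right)\right)}{4} - 37 = \frac{147 \left(-1 + 5 \left(-15\right)\right)}{4} - 37 = \frac{147 \left(-1 - 75\right)}{4} - 37 = \frac{147}{4} \left(-76\right) - 37 = -2793 - 37 = -2830$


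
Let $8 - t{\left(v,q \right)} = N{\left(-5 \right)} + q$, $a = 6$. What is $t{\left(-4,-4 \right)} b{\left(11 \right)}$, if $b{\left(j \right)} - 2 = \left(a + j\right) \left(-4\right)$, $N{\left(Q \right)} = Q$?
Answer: $-1122$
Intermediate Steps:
$t{\left(v,q \right)} = 13 - q$ ($t{\left(v,q \right)} = 8 - \left(-5 + q\right) = 13 - q$)
$b{\left(j \right)} = -22 - 4 j$ ($b{\left(j \right)} = 2 + \left(6 + j\right) \left(-4\right) = 2 - \left(24 + 4 j\right) = -22 - 4 j$)
$t{\left(-4,-4 \right)} b{\left(11 \right)} = \left(13 - -4\right) \left(-22 - 44\right) = \left(13 + 4\right) \left(-22 - 44\right) = 17 \left(-66\right) = -1122$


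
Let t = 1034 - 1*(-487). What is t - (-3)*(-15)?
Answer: 1476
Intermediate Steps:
t = 1521 (t = 1034 + 487 = 1521)
t - (-3)*(-15) = 1521 - (-3)*(-15) = 1521 - 1*45 = 1521 - 45 = 1476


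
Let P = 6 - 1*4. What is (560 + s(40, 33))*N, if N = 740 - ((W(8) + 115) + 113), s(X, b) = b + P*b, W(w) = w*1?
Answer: 332136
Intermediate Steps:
P = 2 (P = 6 - 4 = 2)
W(w) = w
s(X, b) = 3*b (s(X, b) = b + 2*b = 3*b)
N = 504 (N = 740 - ((8 + 115) + 113) = 740 - (123 + 113) = 740 - 1*236 = 740 - 236 = 504)
(560 + s(40, 33))*N = (560 + 3*33)*504 = (560 + 99)*504 = 659*504 = 332136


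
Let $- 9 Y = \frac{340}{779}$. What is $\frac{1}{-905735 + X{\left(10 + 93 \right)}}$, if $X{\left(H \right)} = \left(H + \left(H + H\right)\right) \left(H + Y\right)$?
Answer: $- \frac{2337}{2042358016} \approx -1.1443 \cdot 10^{-6}$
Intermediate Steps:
$Y = - \frac{340}{7011}$ ($Y = - \frac{340 \cdot \frac{1}{779}}{9} = \left(- \frac{1}{9}\right) \frac{340}{779} = - \frac{340}{7011} \approx -0.048495$)
$X{\left(H \right)} = 3 H \left(- \frac{340}{7011} + H\right)$ ($X{\left(H \right)} = \left(H + \left(H + H\right)\right) \left(H - \frac{340}{7011}\right) = \left(H + 2 H\right) \left(- \frac{340}{7011} + H\right) = 3 H \left(- \frac{340}{7011} + H\right)$)
$\frac{1}{-905735 + X{\left(10 + 93 \right)}} = \frac{1}{-905735 + \frac{\left(10 + 93\right) \left(-340 + 7011 \left(10 + 93\right)\right)}{2337}} = \frac{1}{-905735 + \frac{1}{2337} \cdot 103 \left(-340 + 7011 \cdot 103\right)} = \frac{1}{-905735 + \frac{1}{2337} \cdot 103 \left(-340 + 722133\right)} = \frac{1}{-905735 + \frac{1}{2337} \cdot 103 \cdot 721793} = \frac{1}{-905735 + \frac{74344679}{2337}} = \frac{1}{- \frac{2042358016}{2337}} = - \frac{2337}{2042358016}$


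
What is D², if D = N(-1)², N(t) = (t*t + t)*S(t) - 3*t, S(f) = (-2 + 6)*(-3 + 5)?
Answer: 81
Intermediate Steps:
S(f) = 8 (S(f) = 4*2 = 8)
N(t) = 5*t + 8*t² (N(t) = (t*t + t)*8 - 3*t = (t² + t)*8 - 3*t = (t + t²)*8 - 3*t = (8*t + 8*t²) - 3*t = 5*t + 8*t²)
D = 9 (D = (-(5 + 8*(-1)))² = (-(5 - 8))² = (-1*(-3))² = 3² = 9)
D² = 9² = 81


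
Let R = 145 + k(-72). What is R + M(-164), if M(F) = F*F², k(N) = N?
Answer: -4410871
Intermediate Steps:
M(F) = F³
R = 73 (R = 145 - 72 = 73)
R + M(-164) = 73 + (-164)³ = 73 - 4410944 = -4410871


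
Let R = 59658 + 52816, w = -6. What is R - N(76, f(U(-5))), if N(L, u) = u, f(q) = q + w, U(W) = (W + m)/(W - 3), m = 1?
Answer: 224959/2 ≈ 1.1248e+5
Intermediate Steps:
U(W) = (1 + W)/(-3 + W) (U(W) = (W + 1)/(W - 3) = (1 + W)/(-3 + W))
f(q) = -6 + q (f(q) = q - 6 = -6 + q)
R = 112474
R - N(76, f(U(-5))) = 112474 - (-6 + (1 - 5)/(-3 - 5)) = 112474 - (-6 - 4/(-8)) = 112474 - (-6 - ⅛*(-4)) = 112474 - (-6 + ½) = 112474 - 1*(-11/2) = 112474 + 11/2 = 224959/2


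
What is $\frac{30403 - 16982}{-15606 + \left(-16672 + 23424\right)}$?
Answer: $- \frac{13421}{8854} \approx -1.5158$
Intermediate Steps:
$\frac{30403 - 16982}{-15606 + \left(-16672 + 23424\right)} = \frac{13421}{-15606 + 6752} = \frac{13421}{-8854} = 13421 \left(- \frac{1}{8854}\right) = - \frac{13421}{8854}$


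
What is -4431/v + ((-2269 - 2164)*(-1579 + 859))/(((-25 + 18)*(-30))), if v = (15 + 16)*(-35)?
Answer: 16495191/1085 ≈ 15203.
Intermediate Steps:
v = -1085 (v = 31*(-35) = -1085)
-4431/v + ((-2269 - 2164)*(-1579 + 859))/(((-25 + 18)*(-30))) = -4431/(-1085) + ((-2269 - 2164)*(-1579 + 859))/(((-25 + 18)*(-30))) = -4431*(-1/1085) + (-4433*(-720))/((-7*(-30))) = 633/155 + 3191760/210 = 633/155 + 3191760*(1/210) = 633/155 + 106392/7 = 16495191/1085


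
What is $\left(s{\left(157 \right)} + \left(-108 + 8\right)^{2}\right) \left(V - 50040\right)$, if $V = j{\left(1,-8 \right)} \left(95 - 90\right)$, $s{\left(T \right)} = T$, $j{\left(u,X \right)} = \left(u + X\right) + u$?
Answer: $-508560990$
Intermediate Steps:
$j{\left(u,X \right)} = X + 2 u$ ($j{\left(u,X \right)} = \left(X + u\right) + u = X + 2 u$)
$V = -30$ ($V = \left(-8 + 2 \cdot 1\right) \left(95 - 90\right) = \left(-8 + 2\right) 5 = \left(-6\right) 5 = -30$)
$\left(s{\left(157 \right)} + \left(-108 + 8\right)^{2}\right) \left(V - 50040\right) = \left(157 + \left(-108 + 8\right)^{2}\right) \left(-30 - 50040\right) = \left(157 + \left(-100\right)^{2}\right) \left(-50070\right) = \left(157 + 10000\right) \left(-50070\right) = 10157 \left(-50070\right) = -508560990$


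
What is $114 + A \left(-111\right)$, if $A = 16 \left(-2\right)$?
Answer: $3666$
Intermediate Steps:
$A = -32$
$114 + A \left(-111\right) = 114 - -3552 = 114 + 3552 = 3666$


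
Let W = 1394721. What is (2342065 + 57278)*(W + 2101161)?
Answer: 8387820005526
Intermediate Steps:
(2342065 + 57278)*(W + 2101161) = (2342065 + 57278)*(1394721 + 2101161) = 2399343*3495882 = 8387820005526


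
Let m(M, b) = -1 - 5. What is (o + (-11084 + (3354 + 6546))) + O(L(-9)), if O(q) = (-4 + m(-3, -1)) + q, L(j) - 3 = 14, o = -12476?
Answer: -13653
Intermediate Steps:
L(j) = 17 (L(j) = 3 + 14 = 17)
m(M, b) = -6
O(q) = -10 + q (O(q) = (-4 - 6) + q = -10 + q)
(o + (-11084 + (3354 + 6546))) + O(L(-9)) = (-12476 + (-11084 + (3354 + 6546))) + (-10 + 17) = (-12476 + (-11084 + 9900)) + 7 = (-12476 - 1184) + 7 = -13660 + 7 = -13653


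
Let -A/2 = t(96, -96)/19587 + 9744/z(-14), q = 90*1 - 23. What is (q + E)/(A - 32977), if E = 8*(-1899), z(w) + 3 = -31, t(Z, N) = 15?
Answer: 335753825/719319551 ≈ 0.46677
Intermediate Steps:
q = 67 (q = 90 - 23 = 67)
z(w) = -34 (z(w) = -3 - 31 = -34)
E = -15192
A = 63618406/110993 (A = -2*(15/19587 + 9744/(-34)) = -2*(15*(1/19587) + 9744*(-1/34)) = -2*(5/6529 - 4872/17) = -2*(-31809203/110993) = 63618406/110993 ≈ 573.17)
(q + E)/(A - 32977) = (67 - 15192)/(63618406/110993 - 32977) = -15125/(-3596597755/110993) = -15125*(-110993/3596597755) = 335753825/719319551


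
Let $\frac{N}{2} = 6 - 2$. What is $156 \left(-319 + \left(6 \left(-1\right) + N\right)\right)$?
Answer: $-49452$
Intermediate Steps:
$N = 8$ ($N = 2 \left(6 - 2\right) = 2 \cdot 4 = 8$)
$156 \left(-319 + \left(6 \left(-1\right) + N\right)\right) = 156 \left(-319 + \left(6 \left(-1\right) + 8\right)\right) = 156 \left(-319 + \left(-6 + 8\right)\right) = 156 \left(-319 + 2\right) = 156 \left(-317\right) = -49452$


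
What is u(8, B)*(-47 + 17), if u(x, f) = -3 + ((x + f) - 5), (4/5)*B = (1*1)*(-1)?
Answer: 75/2 ≈ 37.500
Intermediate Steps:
B = -5/4 (B = 5*((1*1)*(-1))/4 = 5*(1*(-1))/4 = (5/4)*(-1) = -5/4 ≈ -1.2500)
u(x, f) = -8 + f + x (u(x, f) = -3 + ((f + x) - 5) = -3 + (-5 + f + x) = -8 + f + x)
u(8, B)*(-47 + 17) = (-8 - 5/4 + 8)*(-47 + 17) = -5/4*(-30) = 75/2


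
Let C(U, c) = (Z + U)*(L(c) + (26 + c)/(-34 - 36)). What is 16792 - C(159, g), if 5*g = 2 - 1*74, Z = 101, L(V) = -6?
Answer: 643828/35 ≈ 18395.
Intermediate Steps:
g = -72/5 (g = (2 - 1*74)/5 = (2 - 74)/5 = (⅕)*(-72) = -72/5 ≈ -14.400)
C(U, c) = (101 + U)*(-223/35 - c/70) (C(U, c) = (101 + U)*(-6 + (26 + c)/(-34 - 36)) = (101 + U)*(-6 + (26 + c)/(-70)) = (101 + U)*(-6 + (26 + c)*(-1/70)) = (101 + U)*(-6 + (-13/35 - c/70)) = (101 + U)*(-223/35 - c/70))
16792 - C(159, g) = 16792 - (-22523/35 - 223/35*159 - 101/70*(-72/5) - 1/70*159*(-72/5)) = 16792 - (-22523/35 - 35457/35 + 3636/175 + 5724/175) = 16792 - 1*(-56108/35) = 16792 + 56108/35 = 643828/35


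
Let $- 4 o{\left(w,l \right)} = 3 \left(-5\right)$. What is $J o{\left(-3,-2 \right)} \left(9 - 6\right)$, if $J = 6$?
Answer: $\frac{135}{2} \approx 67.5$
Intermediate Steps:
$o{\left(w,l \right)} = \frac{15}{4}$ ($o{\left(w,l \right)} = - \frac{3 \left(-5\right)}{4} = \left(- \frac{1}{4}\right) \left(-15\right) = \frac{15}{4}$)
$J o{\left(-3,-2 \right)} \left(9 - 6\right) = 6 \cdot \frac{15}{4} \left(9 - 6\right) = \frac{45}{2} \cdot 3 = \frac{135}{2}$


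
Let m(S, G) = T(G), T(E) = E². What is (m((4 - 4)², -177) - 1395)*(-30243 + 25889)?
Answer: -130332636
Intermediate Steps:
m(S, G) = G²
(m((4 - 4)², -177) - 1395)*(-30243 + 25889) = ((-177)² - 1395)*(-30243 + 25889) = (31329 - 1395)*(-4354) = 29934*(-4354) = -130332636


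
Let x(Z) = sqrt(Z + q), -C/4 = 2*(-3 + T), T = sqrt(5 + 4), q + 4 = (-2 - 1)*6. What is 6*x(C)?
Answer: 6*I*sqrt(22) ≈ 28.142*I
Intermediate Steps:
q = -22 (q = -4 + (-2 - 1)*6 = -4 - 3*6 = -4 - 18 = -22)
T = 3 (T = sqrt(9) = 3)
C = 0 (C = -8*(-3 + 3) = -8*0 = -4*0 = 0)
x(Z) = sqrt(-22 + Z) (x(Z) = sqrt(Z - 22) = sqrt(-22 + Z))
6*x(C) = 6*sqrt(-22 + 0) = 6*sqrt(-22) = 6*(I*sqrt(22)) = 6*I*sqrt(22)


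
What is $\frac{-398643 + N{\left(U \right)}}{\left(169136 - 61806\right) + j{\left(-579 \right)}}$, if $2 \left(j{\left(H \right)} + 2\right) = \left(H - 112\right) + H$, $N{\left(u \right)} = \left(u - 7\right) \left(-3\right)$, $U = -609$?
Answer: $- \frac{396795}{106693} \approx -3.719$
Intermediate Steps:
$N{\left(u \right)} = 21 - 3 u$ ($N{\left(u \right)} = \left(-7 + u\right) \left(-3\right) = 21 - 3 u$)
$j{\left(H \right)} = -58 + H$ ($j{\left(H \right)} = -2 + \frac{\left(H - 112\right) + H}{2} = -2 + \frac{\left(-112 + H\right) + H}{2} = -2 + \frac{-112 + 2 H}{2} = -2 + \left(-56 + H\right) = -58 + H$)
$\frac{-398643 + N{\left(U \right)}}{\left(169136 - 61806\right) + j{\left(-579 \right)}} = \frac{-398643 + \left(21 - -1827\right)}{\left(169136 - 61806\right) - 637} = \frac{-398643 + \left(21 + 1827\right)}{107330 - 637} = \frac{-398643 + 1848}{106693} = \left(-396795\right) \frac{1}{106693} = - \frac{396795}{106693}$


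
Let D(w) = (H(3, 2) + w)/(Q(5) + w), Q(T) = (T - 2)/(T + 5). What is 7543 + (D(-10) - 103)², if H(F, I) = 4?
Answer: 169596848/9409 ≈ 18025.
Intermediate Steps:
Q(T) = (-2 + T)/(5 + T)
D(w) = (4 + w)/(3/10 + w) (D(w) = (4 + w)/((-2 + 5)/(5 + 5) + w) = (4 + w)/(3/10 + w))
7543 + (D(-10) - 103)² = 7543 + (10*(4 - 10)/(3 + 10*(-10)) - 103)² = 7543 + (10*(-6)/(3 - 100) - 103)² = 7543 + (10*(-6)/(-97) - 103)² = 7543 + (10*(-1/97)*(-6) - 103)² = 7543 + (60/97 - 103)² = 7543 + (-9931/97)² = 7543 + 98624761/9409 = 169596848/9409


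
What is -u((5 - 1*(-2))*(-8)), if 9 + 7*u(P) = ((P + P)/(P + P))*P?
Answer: 65/7 ≈ 9.2857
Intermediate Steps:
u(P) = -9/7 + P/7 (u(P) = -9/7 + (((P + P)/(P + P))*P)/7 = -9/7 + (((2*P)/((2*P)))*P)/7 = -9/7 + (((2*P)*(1/(2*P)))*P)/7 = -9/7 + (1*P)/7 = -9/7 + P/7)
-u((5 - 1*(-2))*(-8)) = -(-9/7 + ((5 - 1*(-2))*(-8))/7) = -(-9/7 + ((5 + 2)*(-8))/7) = -(-9/7 + (7*(-8))/7) = -(-9/7 + (⅐)*(-56)) = -(-9/7 - 8) = -1*(-65/7) = 65/7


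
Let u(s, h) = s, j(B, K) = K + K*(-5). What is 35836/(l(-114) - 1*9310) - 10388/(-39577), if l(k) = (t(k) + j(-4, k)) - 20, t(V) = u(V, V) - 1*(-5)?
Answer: -1324965968/355520191 ≈ -3.7268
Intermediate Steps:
j(B, K) = -4*K (j(B, K) = K - 5*K = -4*K)
t(V) = 5 + V (t(V) = V - 1*(-5) = V + 5 = 5 + V)
l(k) = -15 - 3*k (l(k) = ((5 + k) - 4*k) - 20 = (5 - 3*k) - 20 = -15 - 3*k)
35836/(l(-114) - 1*9310) - 10388/(-39577) = 35836/((-15 - 3*(-114)) - 1*9310) - 10388/(-39577) = 35836/((-15 + 342) - 9310) - 10388*(-1/39577) = 35836/(327 - 9310) + 10388/39577 = 35836/(-8983) + 10388/39577 = 35836*(-1/8983) + 10388/39577 = -35836/8983 + 10388/39577 = -1324965968/355520191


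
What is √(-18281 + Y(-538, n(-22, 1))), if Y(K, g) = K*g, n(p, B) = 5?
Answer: I*√20971 ≈ 144.81*I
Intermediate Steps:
√(-18281 + Y(-538, n(-22, 1))) = √(-18281 - 538*5) = √(-18281 - 2690) = √(-20971) = I*√20971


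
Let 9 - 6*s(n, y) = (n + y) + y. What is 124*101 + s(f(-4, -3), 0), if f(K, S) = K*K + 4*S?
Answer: 75149/6 ≈ 12525.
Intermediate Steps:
f(K, S) = K² + 4*S
s(n, y) = 3/2 - y/3 - n/6 (s(n, y) = 3/2 - ((n + y) + y)/6 = 3/2 - (n + 2*y)/6 = 3/2 + (-y/3 - n/6) = 3/2 - y/3 - n/6)
124*101 + s(f(-4, -3), 0) = 124*101 + (3/2 - ⅓*0 - ((-4)² + 4*(-3))/6) = 12524 + (3/2 + 0 - (16 - 12)/6) = 12524 + (3/2 + 0 - ⅙*4) = 12524 + (3/2 + 0 - ⅔) = 12524 + ⅚ = 75149/6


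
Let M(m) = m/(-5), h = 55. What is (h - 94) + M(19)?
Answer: -214/5 ≈ -42.800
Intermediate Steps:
M(m) = -m/5 (M(m) = m*(-⅕) = -m/5)
(h - 94) + M(19) = (55 - 94) - ⅕*19 = -39 - 19/5 = -214/5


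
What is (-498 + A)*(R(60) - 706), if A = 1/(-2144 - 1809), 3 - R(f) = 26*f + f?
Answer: 4573046185/3953 ≈ 1.1569e+6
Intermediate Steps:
R(f) = 3 - 27*f (R(f) = 3 - (26*f + f) = 3 - 27*f)
A = -1/3953 (A = 1/(-3953) = -1/3953 ≈ -0.00025297)
(-498 + A)*(R(60) - 706) = (-498 - 1/3953)*((3 - 27*60) - 706) = -1968595*((3 - 1620) - 706)/3953 = -1968595*(-1617 - 706)/3953 = -1968595/3953*(-2323) = 4573046185/3953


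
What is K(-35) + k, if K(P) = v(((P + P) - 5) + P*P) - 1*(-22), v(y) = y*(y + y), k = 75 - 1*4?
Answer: 2645093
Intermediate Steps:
k = 71 (k = 75 - 4 = 71)
v(y) = 2*y**2 (v(y) = y*(2*y) = 2*y**2)
K(P) = 22 + 2*(-5 + P**2 + 2*P)**2 (K(P) = 2*(((P + P) - 5) + P*P)**2 - 1*(-22) = 2*((2*P - 5) + P**2)**2 + 22 = 2*((-5 + 2*P) + P**2)**2 + 22 = 2*(-5 + P**2 + 2*P)**2 + 22 = 22 + 2*(-5 + P**2 + 2*P)**2)
K(-35) + k = (22 + 2*(-5 + (-35)**2 + 2*(-35))**2) + 71 = (22 + 2*(-5 + 1225 - 70)**2) + 71 = (22 + 2*1150**2) + 71 = (22 + 2*1322500) + 71 = (22 + 2645000) + 71 = 2645022 + 71 = 2645093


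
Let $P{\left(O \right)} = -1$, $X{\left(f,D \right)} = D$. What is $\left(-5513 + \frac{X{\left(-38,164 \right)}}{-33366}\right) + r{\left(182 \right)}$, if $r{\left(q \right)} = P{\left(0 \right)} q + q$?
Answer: $- \frac{91973461}{16683} \approx -5513.0$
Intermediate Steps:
$r{\left(q \right)} = 0$ ($r{\left(q \right)} = - q + q = 0$)
$\left(-5513 + \frac{X{\left(-38,164 \right)}}{-33366}\right) + r{\left(182 \right)} = \left(-5513 + \frac{164}{-33366}\right) + 0 = \left(-5513 + 164 \left(- \frac{1}{33366}\right)\right) + 0 = \left(-5513 - \frac{82}{16683}\right) + 0 = - \frac{91973461}{16683} + 0 = - \frac{91973461}{16683}$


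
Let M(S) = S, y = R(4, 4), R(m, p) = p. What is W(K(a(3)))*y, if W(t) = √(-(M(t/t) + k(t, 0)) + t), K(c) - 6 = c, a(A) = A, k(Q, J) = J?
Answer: 8*√2 ≈ 11.314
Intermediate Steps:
y = 4
K(c) = 6 + c
W(t) = √(-1 + t) (W(t) = √(-(t/t + 0) + t) = √(-(1 + 0) + t) = √(-1*1 + t) = √(-1 + t))
W(K(a(3)))*y = √(-1 + (6 + 3))*4 = √(-1 + 9)*4 = √8*4 = (2*√2)*4 = 8*√2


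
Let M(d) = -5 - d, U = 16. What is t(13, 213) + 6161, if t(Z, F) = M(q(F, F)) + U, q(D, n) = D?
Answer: 5959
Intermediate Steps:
t(Z, F) = 11 - F (t(Z, F) = (-5 - F) + 16 = 11 - F)
t(13, 213) + 6161 = (11 - 1*213) + 6161 = (11 - 213) + 6161 = -202 + 6161 = 5959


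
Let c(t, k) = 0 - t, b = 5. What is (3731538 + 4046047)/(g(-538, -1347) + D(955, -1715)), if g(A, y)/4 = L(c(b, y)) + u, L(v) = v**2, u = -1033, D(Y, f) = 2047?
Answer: -1555517/397 ≈ -3918.2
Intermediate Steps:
c(t, k) = -t
g(A, y) = -4032 (g(A, y) = 4*((-1*5)**2 - 1033) = 4*((-5)**2 - 1033) = 4*(25 - 1033) = 4*(-1008) = -4032)
(3731538 + 4046047)/(g(-538, -1347) + D(955, -1715)) = (3731538 + 4046047)/(-4032 + 2047) = 7777585/(-1985) = 7777585*(-1/1985) = -1555517/397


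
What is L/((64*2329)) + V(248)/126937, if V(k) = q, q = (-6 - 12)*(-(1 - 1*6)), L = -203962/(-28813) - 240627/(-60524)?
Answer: -1232184087811961/1940907655658651392 ≈ -0.00063485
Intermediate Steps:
L = 19277781839/1743878012 (L = -203962*(-1/28813) - 240627*(-1/60524) = 203962/28813 + 240627/60524 = 19277781839/1743878012 ≈ 11.055)
q = -90 (q = -(-18)*(1 - 6) = -(-18)*(-5) = -18*5 = -90)
V(k) = -90
L/((64*2329)) + V(248)/126937 = 19277781839/(1743878012*((64*2329))) - 90/126937 = (19277781839/1743878012)/149056 - 90*1/126937 = (19277781839/1743878012)*(1/149056) - 90/126937 = 1133987167/15290322409216 - 90/126937 = -1232184087811961/1940907655658651392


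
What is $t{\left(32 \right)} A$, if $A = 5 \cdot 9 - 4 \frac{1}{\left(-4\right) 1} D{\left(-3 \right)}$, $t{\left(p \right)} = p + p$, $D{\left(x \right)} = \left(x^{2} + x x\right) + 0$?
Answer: $51840$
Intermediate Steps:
$D{\left(x \right)} = 2 x^{2}$ ($D{\left(x \right)} = \left(x^{2} + x^{2}\right) + 0 = 2 x^{2} + 0 = 2 x^{2}$)
$t{\left(p \right)} = 2 p$
$A = 810$ ($A = 5 \cdot 9 - 4 \frac{1}{\left(-4\right) 1} \cdot 2 \left(-3\right)^{2} = 45 - 4 \left(\left(- \frac{1}{4}\right) 1\right) 2 \cdot 9 = 45 \left(-4\right) \left(- \frac{1}{4}\right) 18 = 45 \cdot 1 \cdot 18 = 45 \cdot 18 = 810$)
$t{\left(32 \right)} A = 2 \cdot 32 \cdot 810 = 64 \cdot 810 = 51840$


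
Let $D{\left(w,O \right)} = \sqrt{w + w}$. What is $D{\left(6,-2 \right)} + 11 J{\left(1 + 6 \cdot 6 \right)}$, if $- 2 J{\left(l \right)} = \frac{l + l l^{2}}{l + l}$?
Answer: $- \frac{7535}{2} + 2 \sqrt{3} \approx -3764.0$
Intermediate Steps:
$D{\left(w,O \right)} = \sqrt{2} \sqrt{w}$ ($D{\left(w,O \right)} = \sqrt{2 w} = \sqrt{2} \sqrt{w}$)
$J{\left(l \right)} = - \frac{l + l^{3}}{4 l}$ ($J{\left(l \right)} = - \frac{\left(l + l l^{2}\right) \frac{1}{l + l}}{2} = - \frac{\left(l + l^{3}\right) \frac{1}{2 l}}{2} = - \frac{\frac{1}{2} \frac{1}{l} \left(l + l^{3}\right)}{2} = - \frac{l + l^{3}}{4 l}$)
$D{\left(6,-2 \right)} + 11 J{\left(1 + 6 \cdot 6 \right)} = \sqrt{2} \sqrt{6} + 11 \left(- \frac{1}{4} - \frac{\left(1 + 6 \cdot 6\right)^{2}}{4}\right) = 2 \sqrt{3} + 11 \left(- \frac{1}{4} - \frac{\left(1 + 36\right)^{2}}{4}\right) = 2 \sqrt{3} + 11 \left(- \frac{1}{4} - \frac{37^{2}}{4}\right) = 2 \sqrt{3} + 11 \left(- \frac{1}{4} - \frac{1369}{4}\right) = 2 \sqrt{3} + 11 \left(- \frac{685}{2}\right) = 2 \sqrt{3} - \frac{7535}{2} = - \frac{7535}{2} + 2 \sqrt{3}$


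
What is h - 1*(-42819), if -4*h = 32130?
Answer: 69573/2 ≈ 34787.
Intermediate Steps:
h = -16065/2 (h = -1/4*32130 = -16065/2 ≈ -8032.5)
h - 1*(-42819) = -16065/2 - 1*(-42819) = -16065/2 + 42819 = 69573/2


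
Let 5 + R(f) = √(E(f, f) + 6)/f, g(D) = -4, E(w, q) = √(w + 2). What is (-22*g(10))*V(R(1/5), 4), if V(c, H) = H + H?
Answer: 704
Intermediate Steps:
E(w, q) = √(2 + w)
R(f) = -5 + √(6 + √(2 + f))/f (R(f) = -5 + √(√(2 + f) + 6)/f = -5 + √(6 + √(2 + f))/f)
V(c, H) = 2*H
(-22*g(10))*V(R(1/5), 4) = (-22*(-4))*(2*4) = 88*8 = 704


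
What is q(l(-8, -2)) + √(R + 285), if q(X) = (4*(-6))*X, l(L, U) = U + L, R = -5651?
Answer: 240 + I*√5366 ≈ 240.0 + 73.253*I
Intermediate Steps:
l(L, U) = L + U
q(X) = -24*X
q(l(-8, -2)) + √(R + 285) = -24*(-8 - 2) + √(-5651 + 285) = -24*(-10) + √(-5366) = 240 + I*√5366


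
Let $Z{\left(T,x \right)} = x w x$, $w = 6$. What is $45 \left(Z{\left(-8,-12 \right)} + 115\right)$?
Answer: $44055$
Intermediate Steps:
$Z{\left(T,x \right)} = 6 x^{2}$ ($Z{\left(T,x \right)} = x 6 x = 6 x x = 6 x^{2}$)
$45 \left(Z{\left(-8,-12 \right)} + 115\right) = 45 \left(6 \left(-12\right)^{2} + 115\right) = 45 \left(6 \cdot 144 + 115\right) = 45 \left(864 + 115\right) = 45 \cdot 979 = 44055$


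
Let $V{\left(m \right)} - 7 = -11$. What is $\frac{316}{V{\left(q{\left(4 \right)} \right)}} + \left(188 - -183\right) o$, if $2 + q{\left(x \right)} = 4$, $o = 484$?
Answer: $179485$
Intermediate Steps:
$q{\left(x \right)} = 2$ ($q{\left(x \right)} = -2 + 4 = 2$)
$V{\left(m \right)} = -4$ ($V{\left(m \right)} = 7 - 11 = -4$)
$\frac{316}{V{\left(q{\left(4 \right)} \right)}} + \left(188 - -183\right) o = \frac{316}{-4} + \left(188 - -183\right) 484 = 316 \left(- \frac{1}{4}\right) + \left(188 + 183\right) 484 = -79 + 371 \cdot 484 = -79 + 179564 = 179485$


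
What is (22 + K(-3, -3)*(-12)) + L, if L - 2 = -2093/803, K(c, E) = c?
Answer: 46087/803 ≈ 57.394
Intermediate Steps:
L = -487/803 (L = 2 - 2093/803 = -487/803 ≈ -0.60648)
(22 + K(-3, -3)*(-12)) + L = (22 - 3*(-12)) - 487/803 = (22 + 36) - 487/803 = 58 - 487/803 = 46087/803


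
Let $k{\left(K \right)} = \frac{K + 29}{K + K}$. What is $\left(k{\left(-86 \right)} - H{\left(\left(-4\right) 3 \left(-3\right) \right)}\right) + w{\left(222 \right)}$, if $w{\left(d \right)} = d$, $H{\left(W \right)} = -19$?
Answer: $\frac{41509}{172} \approx 241.33$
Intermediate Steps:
$k{\left(K \right)} = \frac{29 + K}{2 K}$
$\left(k{\left(-86 \right)} - H{\left(\left(-4\right) 3 \left(-3\right) \right)}\right) + w{\left(222 \right)} = \left(\frac{29 - 86}{2 \left(-86\right)} - -19\right) + 222 = \left(\frac{1}{2} \left(- \frac{1}{86}\right) \left(-57\right) + 19\right) + 222 = \left(\frac{57}{172} + 19\right) + 222 = \frac{3325}{172} + 222 = \frac{41509}{172}$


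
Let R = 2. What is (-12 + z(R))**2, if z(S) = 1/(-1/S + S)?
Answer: 1156/9 ≈ 128.44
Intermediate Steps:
z(S) = 1/(S - 1/S)
(-12 + z(R))**2 = (-12 + 2/(-1 + 2**2))**2 = (-12 + 2/(-1 + 4))**2 = (-12 + 2/3)**2 = (-34/3)**2 = 1156/9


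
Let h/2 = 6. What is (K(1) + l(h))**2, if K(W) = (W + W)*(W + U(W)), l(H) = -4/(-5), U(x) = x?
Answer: 576/25 ≈ 23.040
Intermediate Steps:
h = 12 (h = 2*6 = 12)
l(H) = 4/5 (l(H) = -4*(-1/5) = 4/5)
K(W) = 4*W**2 (K(W) = (W + W)*(W + W) = (2*W)*(2*W) = 4*W**2)
(K(1) + l(h))**2 = (4*1**2 + 4/5)**2 = (4*1 + 4/5)**2 = (4 + 4/5)**2 = (24/5)**2 = 576/25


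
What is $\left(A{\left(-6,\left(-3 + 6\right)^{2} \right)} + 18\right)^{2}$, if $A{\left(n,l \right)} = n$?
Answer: $144$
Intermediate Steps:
$\left(A{\left(-6,\left(-3 + 6\right)^{2} \right)} + 18\right)^{2} = \left(-6 + 18\right)^{2} = 12^{2} = 144$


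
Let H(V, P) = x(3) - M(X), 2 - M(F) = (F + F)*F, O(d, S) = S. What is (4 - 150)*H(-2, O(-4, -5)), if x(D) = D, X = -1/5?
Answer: -3942/25 ≈ -157.68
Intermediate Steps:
X = -⅕ (X = -1*⅕ = -⅕ ≈ -0.20000)
M(F) = 2 - 2*F² (M(F) = 2 - (F + F)*F = 2 - 2*F*F = 2 - 2*F²)
H(V, P) = 27/25 (H(V, P) = 3 - (2 - 2*(-⅕)²) = 3 - (2 - 2*1/25) = 3 - (2 - 2/25) = 3 - 1*48/25 = 3 - 48/25 = 27/25)
(4 - 150)*H(-2, O(-4, -5)) = (4 - 150)*(27/25) = -146*27/25 = -3942/25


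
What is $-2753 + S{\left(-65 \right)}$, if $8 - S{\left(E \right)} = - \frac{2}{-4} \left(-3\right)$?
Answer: $- \frac{5487}{2} \approx -2743.5$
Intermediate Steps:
$S{\left(E \right)} = \frac{19}{2}$ ($S{\left(E \right)} = 8 - - \frac{2}{-4} \left(-3\right) = 8 - \left(-2\right) \left(- \frac{1}{4}\right) \left(-3\right) = 8 - \frac{1}{2} \left(-3\right) = 8 - - \frac{3}{2} = 8 + \frac{3}{2} = \frac{19}{2}$)
$-2753 + S{\left(-65 \right)} = -2753 + \frac{19}{2} = - \frac{5487}{2}$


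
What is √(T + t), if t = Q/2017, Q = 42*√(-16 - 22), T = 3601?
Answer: √(14649908689 + 84714*I*√38)/2017 ≈ 60.008 + 0.0010695*I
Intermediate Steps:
Q = 42*I*√38 (Q = 42*√(-38) = 42*(I*√38) = 42*I*√38 ≈ 258.91*I)
t = 42*I*√38/2017 (t = (42*I*√38)/2017 = (42*I*√38)*(1/2017) = 42*I*√38/2017 ≈ 0.12836*I)
√(T + t) = √(3601 + 42*I*√38/2017)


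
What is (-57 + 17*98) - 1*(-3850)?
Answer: 5459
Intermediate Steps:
(-57 + 17*98) - 1*(-3850) = (-57 + 1666) + 3850 = 1609 + 3850 = 5459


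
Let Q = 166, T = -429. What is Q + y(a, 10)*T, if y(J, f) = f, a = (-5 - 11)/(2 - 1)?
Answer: -4124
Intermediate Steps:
a = -16 (a = -16/1 = -16*1 = -16)
Q + y(a, 10)*T = 166 + 10*(-429) = 166 - 4290 = -4124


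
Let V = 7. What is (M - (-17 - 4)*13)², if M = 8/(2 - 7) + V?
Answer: 1937664/25 ≈ 77507.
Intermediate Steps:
M = 27/5 (M = 8/(2 - 7) + 7 = 8/(-5) + 7 = 8*(-⅕) + 7 = -8/5 + 7 = 27/5 ≈ 5.4000)
(M - (-17 - 4)*13)² = (27/5 - (-17 - 4)*13)² = (27/5 - (-21)*13)² = (27/5 - 1*(-273))² = (27/5 + 273)² = (1392/5)² = 1937664/25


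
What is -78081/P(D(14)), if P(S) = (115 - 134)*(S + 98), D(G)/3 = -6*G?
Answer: -78081/2926 ≈ -26.685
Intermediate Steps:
D(G) = -18*G (D(G) = 3*(-6*G) = -18*G)
P(S) = -1862 - 19*S (P(S) = -19*(98 + S) = -1862 - 19*S)
-78081/P(D(14)) = -78081/(-1862 - (-342)*14) = -78081/(-1862 - 19*(-252)) = -78081/(-1862 + 4788) = -78081/2926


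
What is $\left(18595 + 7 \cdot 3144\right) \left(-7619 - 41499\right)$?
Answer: $-1994338154$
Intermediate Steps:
$\left(18595 + 7 \cdot 3144\right) \left(-7619 - 41499\right) = \left(18595 + 22008\right) \left(-49118\right) = 40603 \left(-49118\right) = -1994338154$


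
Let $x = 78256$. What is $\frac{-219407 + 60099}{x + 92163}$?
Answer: $- \frac{159308}{170419} \approx -0.9348$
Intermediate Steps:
$\frac{-219407 + 60099}{x + 92163} = \frac{-219407 + 60099}{78256 + 92163} = - \frac{159308}{170419}$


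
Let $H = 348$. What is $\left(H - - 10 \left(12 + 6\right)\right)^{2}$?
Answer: $278784$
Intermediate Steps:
$\left(H - - 10 \left(12 + 6\right)\right)^{2} = \left(348 - - 10 \left(12 + 6\right)\right)^{2} = \left(348 - \left(-10\right) 18\right)^{2} = \left(348 - -180\right)^{2} = \left(348 + 180\right)^{2} = 528^{2} = 278784$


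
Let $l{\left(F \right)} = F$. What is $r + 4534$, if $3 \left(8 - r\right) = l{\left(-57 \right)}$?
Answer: $4561$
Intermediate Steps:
$r = 27$ ($r = 8 - -19 = 8 + 19 = 27$)
$r + 4534 = 27 + 4534 = 4561$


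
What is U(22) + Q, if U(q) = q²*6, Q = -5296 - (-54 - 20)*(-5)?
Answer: -2762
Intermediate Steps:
Q = -5666 (Q = -5296 - (-74)*(-5) = -5296 - 1*370 = -5296 - 370 = -5666)
U(q) = 6*q²
U(22) + Q = 6*22² - 5666 = 6*484 - 5666 = 2904 - 5666 = -2762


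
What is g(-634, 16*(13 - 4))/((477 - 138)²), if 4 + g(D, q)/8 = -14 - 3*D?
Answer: 5024/38307 ≈ 0.13115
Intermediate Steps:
g(D, q) = -144 - 24*D (g(D, q) = -32 + 8*(-14 - 3*D) = -32 + (-112 - 24*D) = -144 - 24*D)
g(-634, 16*(13 - 4))/((477 - 138)²) = (-144 - 24*(-634))/((477 - 138)²) = (-144 + 15216)/(339²) = 15072/114921 = 15072*(1/114921) = 5024/38307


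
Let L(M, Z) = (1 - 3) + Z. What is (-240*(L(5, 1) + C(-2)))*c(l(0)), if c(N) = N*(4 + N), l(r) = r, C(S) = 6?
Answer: 0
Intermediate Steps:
L(M, Z) = -2 + Z
(-240*(L(5, 1) + C(-2)))*c(l(0)) = (-240*((-2 + 1) + 6))*(0*(4 + 0)) = (-240*(-1 + 6))*(0*4) = -240*5*0 = -40*30*0 = -1200*0 = 0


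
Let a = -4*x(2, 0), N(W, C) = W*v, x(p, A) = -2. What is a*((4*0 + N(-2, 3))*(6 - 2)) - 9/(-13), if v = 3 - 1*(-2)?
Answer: -4151/13 ≈ -319.31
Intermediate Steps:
v = 5 (v = 3 + 2 = 5)
N(W, C) = 5*W (N(W, C) = W*5 = 5*W)
a = 8 (a = -4*(-2) = 8)
a*((4*0 + N(-2, 3))*(6 - 2)) - 9/(-13) = 8*((4*0 + 5*(-2))*(6 - 2)) - 9/(-13) = 8*((0 - 10)*4) - 9*(-1/13) = 8*(-10*4) + 9/13 = 8*(-40) + 9/13 = -320 + 9/13 = -4151/13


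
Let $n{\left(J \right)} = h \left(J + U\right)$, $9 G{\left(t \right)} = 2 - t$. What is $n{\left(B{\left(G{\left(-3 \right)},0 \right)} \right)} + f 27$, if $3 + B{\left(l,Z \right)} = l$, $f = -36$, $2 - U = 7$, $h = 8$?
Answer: $- \frac{9284}{9} \approx -1031.6$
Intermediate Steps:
$U = -5$ ($U = 2 - 7 = -5$)
$G{\left(t \right)} = \frac{2}{9} - \frac{t}{9}$ ($G{\left(t \right)} = \frac{2 - t}{9} = \frac{2}{9} - \frac{t}{9}$)
$B{\left(l,Z \right)} = -3 + l$
$n{\left(J \right)} = -40 + 8 J$ ($n{\left(J \right)} = 8 \left(J - 5\right) = 8 \left(-5 + J\right) = -40 + 8 J$)
$n{\left(B{\left(G{\left(-3 \right)},0 \right)} \right)} + f 27 = \left(-40 + 8 \left(-3 + \left(\frac{2}{9} - - \frac{1}{3}\right)\right)\right) - 972 = \left(-40 + 8 \left(-3 + \left(\frac{2}{9} + \frac{1}{3}\right)\right)\right) - 972 = \left(-40 + 8 \left(-3 + \frac{5}{9}\right)\right) - 972 = \left(-40 + 8 \left(- \frac{22}{9}\right)\right) - 972 = \left(-40 - \frac{176}{9}\right) - 972 = - \frac{536}{9} - 972 = - \frac{9284}{9}$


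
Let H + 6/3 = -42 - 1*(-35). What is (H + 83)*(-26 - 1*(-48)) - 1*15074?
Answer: -13446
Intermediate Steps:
H = -9 (H = -2 + (-42 - 1*(-35)) = -2 + (-42 + 35) = -2 - 7 = -9)
(H + 83)*(-26 - 1*(-48)) - 1*15074 = (-9 + 83)*(-26 - 1*(-48)) - 1*15074 = 74*(-26 + 48) - 15074 = 74*22 - 15074 = 1628 - 15074 = -13446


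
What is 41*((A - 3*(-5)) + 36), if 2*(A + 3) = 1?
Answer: 3977/2 ≈ 1988.5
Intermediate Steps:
A = -5/2 (A = -3 + (1/2)*1 = -3 + 1/2 = -5/2 ≈ -2.5000)
41*((A - 3*(-5)) + 36) = 41*((-5/2 - 3*(-5)) + 36) = 41*((-5/2 + 15) + 36) = 41*(25/2 + 36) = 41*(97/2) = 3977/2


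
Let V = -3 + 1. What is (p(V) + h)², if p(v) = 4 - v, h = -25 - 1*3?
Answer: 484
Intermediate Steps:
V = -2
h = -28 (h = -25 - 3 = -28)
(p(V) + h)² = ((4 - 1*(-2)) - 28)² = ((4 + 2) - 28)² = (6 - 28)² = (-22)² = 484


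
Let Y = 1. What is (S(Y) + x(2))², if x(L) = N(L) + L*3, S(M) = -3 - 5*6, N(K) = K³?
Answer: 361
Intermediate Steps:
S(M) = -33 (S(M) = -3 - 30 = -33)
x(L) = L³ + 3*L (x(L) = L³ + L*3 = L³ + 3*L)
(S(Y) + x(2))² = (-33 + 2*(3 + 2²))² = (-33 + 2*(3 + 4))² = (-33 + 2*7)² = (-33 + 14)² = (-19)² = 361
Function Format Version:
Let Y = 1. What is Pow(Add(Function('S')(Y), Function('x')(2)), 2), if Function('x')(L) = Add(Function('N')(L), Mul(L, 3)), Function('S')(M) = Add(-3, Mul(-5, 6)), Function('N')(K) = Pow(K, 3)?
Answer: 361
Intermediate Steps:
Function('S')(M) = -33 (Function('S')(M) = Add(-3, -30) = -33)
Function('x')(L) = Add(Pow(L, 3), Mul(3, L)) (Function('x')(L) = Add(Pow(L, 3), Mul(L, 3)) = Add(Pow(L, 3), Mul(3, L)))
Pow(Add(Function('S')(Y), Function('x')(2)), 2) = Pow(Add(-33, Mul(2, Add(3, Pow(2, 2)))), 2) = Pow(Add(-33, Mul(2, Add(3, 4))), 2) = Pow(Add(-33, Mul(2, 7)), 2) = Pow(Add(-33, 14), 2) = Pow(-19, 2) = 361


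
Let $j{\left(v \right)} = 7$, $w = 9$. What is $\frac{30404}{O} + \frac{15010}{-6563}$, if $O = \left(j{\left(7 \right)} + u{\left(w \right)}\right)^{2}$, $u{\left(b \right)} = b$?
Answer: $\frac{48924723}{420032} \approx 116.48$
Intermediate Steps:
$O = 256$ ($O = \left(7 + 9\right)^{2} = 16^{2} = 256$)
$\frac{30404}{O} + \frac{15010}{-6563} = \frac{30404}{256} + \frac{15010}{-6563} = 30404 \cdot \frac{1}{256} + 15010 \left(- \frac{1}{6563}\right) = \frac{7601}{64} - \frac{15010}{6563} = \frac{48924723}{420032}$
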